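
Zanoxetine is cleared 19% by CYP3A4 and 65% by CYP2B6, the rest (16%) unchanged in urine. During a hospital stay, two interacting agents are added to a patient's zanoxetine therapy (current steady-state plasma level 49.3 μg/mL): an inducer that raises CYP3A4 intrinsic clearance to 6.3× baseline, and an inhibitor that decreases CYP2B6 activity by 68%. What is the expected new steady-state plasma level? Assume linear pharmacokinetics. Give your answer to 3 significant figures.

The CYP3A4 pathway (19% of clearance) increases to 6.3× activity: 0.19 × 6.3 = 1.197.
The CYP2B6 pathway (65% of clearance) is reduced to 0.32× activity: 0.65 × 0.32 = 0.208.
Non-CYP routes (16%) are unchanged.
CL_new/CL_old = 1.197 + 0.208 + 0.16 = 1.565.
Steady-state plasma level ∝ 1/CL: new value = 49.3 / 1.565 = 31.5 μg/mL.

31.5 μg/mL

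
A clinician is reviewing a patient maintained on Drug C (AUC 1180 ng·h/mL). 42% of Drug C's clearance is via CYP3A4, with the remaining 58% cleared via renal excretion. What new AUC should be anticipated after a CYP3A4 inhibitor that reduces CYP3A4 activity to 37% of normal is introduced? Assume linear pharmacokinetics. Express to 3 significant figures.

The CYP3A4 pathway (42% of clearance) falls to 0.37× activity: 0.42 × 0.37 = 0.1554.
Non-CYP routes (58%) are unchanged.
Relative clearance = 0.1554 + 0.58 = 0.7354.
New AUC = baseline ÷ relative clearance = 1180 / 0.7354 = 1.60 × 10³ ng·h/mL.

1.60 × 10³ ng·h/mL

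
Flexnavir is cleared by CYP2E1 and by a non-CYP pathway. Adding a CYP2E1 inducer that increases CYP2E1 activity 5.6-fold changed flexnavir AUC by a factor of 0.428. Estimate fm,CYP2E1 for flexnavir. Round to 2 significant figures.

0.29

Write x for the fraction cleared via CYP2E1. The observed AUC change means clearance rose to 1/0.428 = 2.336 of baseline.
Only the CYP2E1 route changed, so 2.336 = x·5.6 + (1 − x), giving x = 0.29.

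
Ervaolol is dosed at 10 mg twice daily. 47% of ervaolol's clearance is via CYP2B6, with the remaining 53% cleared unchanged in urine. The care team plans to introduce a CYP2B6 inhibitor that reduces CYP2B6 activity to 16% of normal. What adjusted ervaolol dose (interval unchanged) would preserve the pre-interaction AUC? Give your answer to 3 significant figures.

The CYP2B6 pathway (47% of clearance) is reduced to 0.16× activity: 0.47 × 0.16 = 0.0752.
The remaining 53% of clearance is unaffected.
Relative clearance = 0.0752 + 0.53 = 0.6052.
Exposure is unchanged when dose changes in proportion to clearance. New dose = 10 mg × 0.6052 = 6.05 mg.

6.05 mg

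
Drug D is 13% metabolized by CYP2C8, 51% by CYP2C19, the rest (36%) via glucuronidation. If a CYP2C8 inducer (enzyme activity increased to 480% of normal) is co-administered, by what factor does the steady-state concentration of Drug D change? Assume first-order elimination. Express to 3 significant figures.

The CYP2C8 pathway (13% of clearance) increases to 4.8× activity: 0.13 × 4.8 = 0.624.
CYP2C19 (51%) and the residual 36% are unaffected.
New clearance relative to baseline: 0.624 + 0.51 + 0.36 = 1.494.
Steady-state concentration ratio = CL_old/CL_new = 1 / 1.494 = 0.669.

0.669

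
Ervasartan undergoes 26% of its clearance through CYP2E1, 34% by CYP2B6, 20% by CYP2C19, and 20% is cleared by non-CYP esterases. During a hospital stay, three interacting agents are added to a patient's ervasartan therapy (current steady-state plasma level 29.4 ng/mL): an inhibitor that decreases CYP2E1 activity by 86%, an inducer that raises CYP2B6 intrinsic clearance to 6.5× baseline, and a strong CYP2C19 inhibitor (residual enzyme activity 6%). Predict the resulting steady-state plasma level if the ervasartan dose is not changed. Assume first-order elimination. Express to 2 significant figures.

12 ng/mL

CYP2E1: 0.26 × 0.14 = 0.0364
CYP2B6: 0.34 × 6.5 = 2.21
CYP2C19: 0.2 × 0.06 = 0.012
Other: 0.2 (unchanged)
Relative clearance = 0.0364 + 2.21 + 0.012 + 0.2 = 2.4584.
Steady-state plasma level ∝ 1/CL: new value = 29.4 / 2.4584 = 12 ng/mL.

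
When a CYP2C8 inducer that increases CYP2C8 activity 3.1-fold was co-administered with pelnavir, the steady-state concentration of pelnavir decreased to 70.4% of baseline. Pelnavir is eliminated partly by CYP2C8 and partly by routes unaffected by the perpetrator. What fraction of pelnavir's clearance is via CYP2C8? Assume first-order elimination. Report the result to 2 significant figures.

Call the CYP2C8 fraction fm. After the interaction, CL_new/CL_old = fm × 3.1 + (1 − fm).
Steady-state concentration ratio = 1 / (new CL fraction), so new CL fraction = 1 / 0.704 = 1.42.
fm × 3.1 + 1 − fm = 1.42  ⇒  fm × (3.1 − 1) = 0.4205  ⇒  fm = 0.20.

0.20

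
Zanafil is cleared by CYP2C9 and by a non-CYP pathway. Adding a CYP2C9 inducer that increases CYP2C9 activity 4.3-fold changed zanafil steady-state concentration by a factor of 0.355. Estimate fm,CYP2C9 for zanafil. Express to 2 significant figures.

CL'/CL = 1 / 0.355 = 2.817
4.3·fm + (1 − fm) = 2.817
fm = (2.817 − 1) / (4.3 − 1) = 0.55

0.55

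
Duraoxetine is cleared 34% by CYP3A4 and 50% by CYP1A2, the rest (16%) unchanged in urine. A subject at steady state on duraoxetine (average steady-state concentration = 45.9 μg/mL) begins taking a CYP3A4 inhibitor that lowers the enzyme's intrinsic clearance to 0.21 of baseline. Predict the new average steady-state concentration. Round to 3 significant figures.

62.8 μg/mL

The CYP3A4 pathway (34% of clearance) is reduced to 0.21× activity: 0.34 × 0.21 = 0.0714.
CYP1A2 (50%) and the residual 16% are unaffected.
CL_new/CL_old = 0.0714 + 0.5 + 0.16 = 0.7314.
New average steady-state concentration = baseline ÷ relative clearance = 45.9 / 0.7314 = 62.8 μg/mL.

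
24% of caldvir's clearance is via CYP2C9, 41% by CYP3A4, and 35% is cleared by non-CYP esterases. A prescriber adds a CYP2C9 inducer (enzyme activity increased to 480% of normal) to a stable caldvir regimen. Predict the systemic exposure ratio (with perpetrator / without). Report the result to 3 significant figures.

0.523

The CYP2C9 pathway (24% of clearance) rises to 4.8× activity: 0.24 × 4.8 = 1.152.
CYP3A4 (41%) and the residual 35% are unaffected.
New clearance relative to baseline: 1.152 + 0.41 + 0.35 = 1.912.
Systemic exposure is inversely proportional to clearance, so the fold-change is 1 / 1.912 = 0.523.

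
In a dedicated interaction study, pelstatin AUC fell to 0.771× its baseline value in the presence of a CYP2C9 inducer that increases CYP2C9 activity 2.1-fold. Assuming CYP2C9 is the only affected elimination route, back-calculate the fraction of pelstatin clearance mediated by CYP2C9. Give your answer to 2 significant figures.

Call the CYP2C9 fraction fm. After the interaction, CL_new/CL_old = fm × 2.1 + (1 − fm).
AUC ratio = 1 / (new CL fraction), so new CL fraction = 1 / 0.771 = 1.297.
fm × 2.1 + 1 − fm = 1.297  ⇒  fm × (2.1 − 1) = 0.297  ⇒  fm = 0.27.

0.27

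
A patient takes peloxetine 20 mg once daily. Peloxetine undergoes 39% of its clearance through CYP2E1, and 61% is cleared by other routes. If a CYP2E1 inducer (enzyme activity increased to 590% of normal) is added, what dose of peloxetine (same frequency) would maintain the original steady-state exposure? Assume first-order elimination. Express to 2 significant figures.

58 mg

The CYP2E1 pathway (39% of clearance) rises to 5.9× activity: 0.39 × 5.9 = 2.301.
The remaining 61% of clearance is unaffected.
Relative clearance = 2.301 + 0.61 = 2.911.
Exposure is unchanged when dose changes in proportion to clearance. New dose = 20 mg × 2.911 = 58 mg.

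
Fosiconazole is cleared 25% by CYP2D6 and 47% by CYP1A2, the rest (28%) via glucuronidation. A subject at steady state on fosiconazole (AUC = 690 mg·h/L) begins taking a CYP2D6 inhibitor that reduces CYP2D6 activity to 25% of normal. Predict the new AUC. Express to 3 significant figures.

The CYP2D6 pathway (25% of clearance) is reduced to 0.25× activity: 0.25 × 0.25 = 0.0625.
CYP1A2 (47%) and the residual 28% are unaffected.
Relative clearance = 0.0625 + 0.47 + 0.28 = 0.8125.
With dosing unchanged, AUC scales as 1/CL: 690 / 0.8125 = 849 mg·h/L.

849 mg·h/L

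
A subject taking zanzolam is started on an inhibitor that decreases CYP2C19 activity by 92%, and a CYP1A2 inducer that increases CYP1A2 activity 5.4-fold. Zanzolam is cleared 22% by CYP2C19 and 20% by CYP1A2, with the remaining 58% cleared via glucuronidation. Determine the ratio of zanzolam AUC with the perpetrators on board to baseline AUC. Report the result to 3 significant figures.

0.596

CYP2C19: 0.22 × 0.08 = 0.0176
CYP1A2: 0.2 × 5.4 = 1.08
Other: 0.58 (unchanged)
Relative clearance = 0.0176 + 1.08 + 0.58 = 1.6776.
Because AUC varies inversely with clearance, the combined effect is 1 / 1.6776 = 0.596.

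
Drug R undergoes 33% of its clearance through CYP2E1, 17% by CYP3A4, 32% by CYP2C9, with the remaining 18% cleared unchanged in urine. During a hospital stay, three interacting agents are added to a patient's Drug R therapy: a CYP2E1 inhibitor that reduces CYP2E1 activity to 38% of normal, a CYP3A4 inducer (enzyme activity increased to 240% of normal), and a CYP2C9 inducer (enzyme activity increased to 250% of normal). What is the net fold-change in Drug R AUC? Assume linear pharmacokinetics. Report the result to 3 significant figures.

CYP2E1: 0.33 × 0.38 = 0.1254
CYP3A4: 0.17 × 2.4 = 0.408
CYP2C9: 0.32 × 2.5 = 0.8
Other: 0.18 (unchanged)
CL_new/CL_old = 0.1254 + 0.408 + 0.8 + 0.18 = 1.5134.
Because AUC varies inversely with clearance, the combined effect is 1 / 1.5134 = 0.661.

0.661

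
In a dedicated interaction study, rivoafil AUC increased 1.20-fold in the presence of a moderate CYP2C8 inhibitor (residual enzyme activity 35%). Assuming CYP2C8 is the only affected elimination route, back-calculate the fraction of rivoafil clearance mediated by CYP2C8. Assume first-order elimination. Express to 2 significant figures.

0.26

CL'/CL = 1 / 1.20 = 0.8333
0.35·fm + (1 − fm) = 0.8333
fm = (0.8333 − 1) / (0.35 − 1) = 0.26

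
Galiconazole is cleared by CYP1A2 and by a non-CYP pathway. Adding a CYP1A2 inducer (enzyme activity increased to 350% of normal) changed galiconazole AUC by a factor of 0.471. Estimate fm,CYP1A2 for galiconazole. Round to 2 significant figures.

0.45

Let fm be the CYP1A2 fraction. New clearance relative to baseline = fm × 3.5 + (1 − fm).
AUC ratio = 1 / (new CL fraction), so new CL fraction = 1 / 0.471 = 2.123.
fm × 3.5 + 1 − fm = 2.123  ⇒  fm × (3.5 − 1) = 1.123  ⇒  fm = 0.45.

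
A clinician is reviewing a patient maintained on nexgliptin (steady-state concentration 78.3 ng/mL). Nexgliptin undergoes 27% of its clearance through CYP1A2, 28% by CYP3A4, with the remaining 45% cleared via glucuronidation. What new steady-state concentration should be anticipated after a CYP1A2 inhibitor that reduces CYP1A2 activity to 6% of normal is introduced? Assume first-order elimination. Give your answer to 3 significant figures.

105 ng/mL

CYP1A2: 0.27 × 0.06 = 0.0162
CYP3A4: 0.28 (unchanged)
Other: 0.45 (unchanged)
Relative clearance = 0.0162 + 0.28 + 0.45 = 0.7462.
Steady-state concentration ∝ 1/CL, so new value = 78.3 / 0.7462 = 105 ng/mL.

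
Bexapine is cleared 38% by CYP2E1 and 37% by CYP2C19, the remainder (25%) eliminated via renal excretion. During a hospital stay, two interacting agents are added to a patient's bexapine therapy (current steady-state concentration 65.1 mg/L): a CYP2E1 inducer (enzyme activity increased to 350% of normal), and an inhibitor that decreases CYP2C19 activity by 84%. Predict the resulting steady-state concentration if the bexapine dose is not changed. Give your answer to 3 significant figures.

39.7 mg/L

CYP2E1: 0.38 × 3.5 = 1.33
CYP2C19: 0.37 × 0.16 = 0.0592
Other: 0.25 (unchanged)
Relative clearance = 1.33 + 0.0592 + 0.25 = 1.6392.
Dividing the baseline by the relative clearance: 65.1 / 1.6392 = 39.7 mg/L.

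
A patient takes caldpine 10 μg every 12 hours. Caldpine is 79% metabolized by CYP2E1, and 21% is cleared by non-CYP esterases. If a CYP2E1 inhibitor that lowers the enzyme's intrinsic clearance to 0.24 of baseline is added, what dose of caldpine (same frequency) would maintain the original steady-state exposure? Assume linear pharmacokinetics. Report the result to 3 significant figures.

4.00 μg

CYP2E1: 0.79 × 0.24 = 0.1896
Other: 0.21 (unchanged)
Relative clearance = 0.1896 + 0.21 = 0.3996.
Css,avg = (dose rate)/CL, so holding Css fixed requires dose ∝ CL: 10 × 0.3996 = 4.00 μg.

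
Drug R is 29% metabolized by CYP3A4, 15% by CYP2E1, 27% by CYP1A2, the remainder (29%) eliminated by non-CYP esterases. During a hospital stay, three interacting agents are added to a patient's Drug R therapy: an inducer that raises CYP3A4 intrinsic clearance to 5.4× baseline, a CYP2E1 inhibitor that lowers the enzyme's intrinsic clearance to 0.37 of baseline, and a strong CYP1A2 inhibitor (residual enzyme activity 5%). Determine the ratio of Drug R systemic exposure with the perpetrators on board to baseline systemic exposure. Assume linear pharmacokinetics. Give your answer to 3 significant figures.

The CYP3A4 pathway (29% of clearance) is boosted to 5.4× activity: 0.29 × 5.4 = 1.566.
The CYP2E1 pathway (15% of clearance) falls to 0.37× activity: 0.15 × 0.37 = 0.0555.
The CYP1A2 pathway (27% of clearance) drops to 0.05× activity: 0.27 × 0.05 = 0.0135.
The remaining 29% of clearance is unaffected.
CL_new/CL_old = 1.566 + 0.0555 + 0.0135 + 0.29 = 1.925.
Because systemic exposure varies inversely with clearance, the combined effect is 1 / 1.925 = 0.519.

0.519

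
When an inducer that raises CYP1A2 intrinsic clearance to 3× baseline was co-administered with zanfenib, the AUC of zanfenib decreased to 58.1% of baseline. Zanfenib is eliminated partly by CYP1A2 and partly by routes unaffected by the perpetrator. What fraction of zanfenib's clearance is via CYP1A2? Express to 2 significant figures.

CL'/CL = 1 / 0.581 = 1.721
3·fm + (1 − fm) = 1.721
fm = (1.721 − 1) / (3 − 1) = 0.36

0.36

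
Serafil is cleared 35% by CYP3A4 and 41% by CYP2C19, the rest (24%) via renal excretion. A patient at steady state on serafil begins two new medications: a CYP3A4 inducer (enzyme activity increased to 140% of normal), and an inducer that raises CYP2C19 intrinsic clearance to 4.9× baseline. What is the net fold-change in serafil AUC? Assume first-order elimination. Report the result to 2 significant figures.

The CYP3A4 pathway (35% of clearance) is boosted to 1.4× activity: 0.35 × 1.4 = 0.49.
The CYP2C19 pathway (41% of clearance) rises to 4.9× activity: 0.41 × 4.9 = 2.009.
Non-CYP routes (24%) are unchanged.
CL_new/CL_old = 0.49 + 2.009 + 0.24 = 2.739.
Because AUC varies inversely with clearance, the combined effect is 1 / 2.739 = 0.37.

0.37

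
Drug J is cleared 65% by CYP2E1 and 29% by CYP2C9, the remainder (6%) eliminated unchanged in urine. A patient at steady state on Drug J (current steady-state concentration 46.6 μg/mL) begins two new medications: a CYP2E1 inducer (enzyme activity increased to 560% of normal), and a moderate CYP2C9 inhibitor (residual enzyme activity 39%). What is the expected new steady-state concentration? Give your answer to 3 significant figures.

12.2 μg/mL

CYP2E1: 0.65 × 5.6 = 3.64
CYP2C9: 0.29 × 0.39 = 0.1131
Other: 0.06 (unchanged)
CL_new/CL_old = 3.64 + 0.1131 + 0.06 = 3.8131.
New steady-state concentration = 46.6 / 3.8131 = 12.2 μg/mL (concentration scales inversely with clearance).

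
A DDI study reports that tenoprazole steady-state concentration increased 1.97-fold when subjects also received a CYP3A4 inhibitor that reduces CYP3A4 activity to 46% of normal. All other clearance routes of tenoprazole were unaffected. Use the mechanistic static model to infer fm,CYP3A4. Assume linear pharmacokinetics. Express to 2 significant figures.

Write x for the fraction cleared via CYP3A4. The observed steady-state concentration change means clearance fell to 1/1.97 = 0.5076 of baseline.
Only the CYP3A4 route changed, so 0.5076 = x·0.46 + (1 − x), giving x = 0.91.

0.91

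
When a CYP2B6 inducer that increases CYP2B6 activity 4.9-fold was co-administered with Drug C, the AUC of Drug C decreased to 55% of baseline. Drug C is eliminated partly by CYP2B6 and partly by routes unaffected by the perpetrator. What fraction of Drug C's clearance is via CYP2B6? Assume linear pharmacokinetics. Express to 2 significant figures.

0.21

Call the CYP2B6 fraction fm. After the interaction, CL_new/CL_old = fm × 4.9 + (1 − fm).
AUC ratio = 1 / (new CL fraction), so new CL fraction = 1 / 0.550 = 1.818.
fm × 4.9 + 1 − fm = 1.818  ⇒  fm × (4.9 − 1) = 0.8182  ⇒  fm = 0.21.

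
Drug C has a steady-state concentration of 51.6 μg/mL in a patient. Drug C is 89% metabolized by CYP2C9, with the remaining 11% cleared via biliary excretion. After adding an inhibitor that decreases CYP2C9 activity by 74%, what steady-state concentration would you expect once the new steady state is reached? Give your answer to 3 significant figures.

The CYP2C9 pathway (89% of clearance) falls to 0.26× activity: 0.89 × 0.26 = 0.2314.
The remaining 11% of clearance is unaffected.
New clearance relative to baseline: 0.2314 + 0.11 = 0.3414.
New steady-state concentration = baseline ÷ relative clearance = 51.6 / 0.3414 = 151 μg/mL.

151 μg/mL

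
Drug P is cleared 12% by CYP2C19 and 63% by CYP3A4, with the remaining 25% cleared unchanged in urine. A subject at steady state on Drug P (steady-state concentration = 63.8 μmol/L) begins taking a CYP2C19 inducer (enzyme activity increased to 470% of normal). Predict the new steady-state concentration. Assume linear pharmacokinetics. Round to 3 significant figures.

44.2 μmol/L

The CYP2C19 pathway (12% of clearance) increases to 4.7× activity: 0.12 × 4.7 = 0.564.
CYP3A4 (63%) and the residual 25% are unaffected.
Relative clearance = 0.564 + 0.63 + 0.25 = 1.444.
Steady-state concentration ∝ 1/CL, so new value = 63.8 / 1.444 = 44.2 μmol/L.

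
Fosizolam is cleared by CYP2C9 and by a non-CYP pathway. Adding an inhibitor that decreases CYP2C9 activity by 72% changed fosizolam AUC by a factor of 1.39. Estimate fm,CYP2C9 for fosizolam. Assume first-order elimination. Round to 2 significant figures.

Let fm be the CYP2C9 fraction. New clearance relative to baseline = fm × 0.28 + (1 − fm).
AUC ratio = 1 / (new CL fraction), so new CL fraction = 1 / 1.39 = 0.7194.
fm × 0.28 + 1 − fm = 0.7194  ⇒  fm × (0.28 − 1) = −0.2806  ⇒  fm = 0.39.

0.39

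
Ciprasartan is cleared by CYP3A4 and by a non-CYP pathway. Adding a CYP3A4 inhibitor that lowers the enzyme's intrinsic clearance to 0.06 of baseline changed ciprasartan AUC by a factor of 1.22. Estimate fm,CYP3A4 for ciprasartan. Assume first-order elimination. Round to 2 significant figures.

0.19

CL'/CL = 1 / 1.22 = 0.8197
0.06·fm + (1 − fm) = 0.8197
fm = (0.8197 − 1) / (0.06 − 1) = 0.19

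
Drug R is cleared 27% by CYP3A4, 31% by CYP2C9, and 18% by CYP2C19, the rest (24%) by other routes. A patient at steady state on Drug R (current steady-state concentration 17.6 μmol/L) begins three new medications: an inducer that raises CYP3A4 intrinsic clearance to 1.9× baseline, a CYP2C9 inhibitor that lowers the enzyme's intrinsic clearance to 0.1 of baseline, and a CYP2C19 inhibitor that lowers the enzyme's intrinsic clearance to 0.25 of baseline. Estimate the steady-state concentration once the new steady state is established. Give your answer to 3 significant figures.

21.2 μmol/L

The CYP3A4 pathway (27% of clearance) increases to 1.9× activity: 0.27 × 1.9 = 0.513.
The CYP2C9 pathway (31% of clearance) falls to 0.1× activity: 0.31 × 0.1 = 0.031.
The CYP2C19 pathway (18% of clearance) drops to 0.25× activity: 0.18 × 0.25 = 0.045.
Non-CYP routes (24%) are unchanged.
Relative clearance = 0.513 + 0.031 + 0.045 + 0.24 = 0.829.
New steady-state concentration = 17.6 / 0.829 = 21.2 μmol/L (concentration scales inversely with clearance).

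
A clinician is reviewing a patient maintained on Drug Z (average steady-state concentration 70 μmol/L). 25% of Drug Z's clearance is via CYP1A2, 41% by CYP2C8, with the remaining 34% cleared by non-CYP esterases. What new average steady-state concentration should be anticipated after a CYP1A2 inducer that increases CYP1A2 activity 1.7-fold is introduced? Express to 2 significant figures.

60 μmol/L

The CYP1A2 pathway (25% of clearance) increases to 1.7× activity: 0.25 × 1.7 = 0.425.
CYP2C8 (41%) and the residual 34% are unaffected.
New clearance relative to baseline: 0.425 + 0.41 + 0.34 = 1.175.
New average steady-state concentration = baseline ÷ relative clearance = 70 / 1.175 = 60 μmol/L.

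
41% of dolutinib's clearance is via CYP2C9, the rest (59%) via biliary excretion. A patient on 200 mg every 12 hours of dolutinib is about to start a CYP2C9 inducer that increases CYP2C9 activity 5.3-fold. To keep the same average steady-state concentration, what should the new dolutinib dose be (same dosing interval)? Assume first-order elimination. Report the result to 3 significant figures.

The CYP2C9 pathway (41% of clearance) increases to 5.3× activity: 0.41 × 5.3 = 2.173.
Non-CYP routes (59%) are unchanged.
CL_new/CL_old = 2.173 + 0.59 = 2.763.
To maintain the same steady-state level, dose must scale with clearance: new dose = 200 × 2.763 = 553 mg.

553 mg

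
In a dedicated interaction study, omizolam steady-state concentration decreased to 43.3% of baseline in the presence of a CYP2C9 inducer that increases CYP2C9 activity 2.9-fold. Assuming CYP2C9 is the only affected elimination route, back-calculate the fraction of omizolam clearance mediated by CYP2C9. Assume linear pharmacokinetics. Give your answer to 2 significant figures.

Call the CYP2C9 fraction fm. After the interaction, CL_new/CL_old = fm × 2.9 + (1 − fm).
Steady-state concentration ratio = 1 / (new CL fraction), so new CL fraction = 1 / 0.433 = 2.309.
fm × 2.9 + 1 − fm = 2.309  ⇒  fm × (2.9 − 1) = 1.309  ⇒  fm = 0.69.

0.69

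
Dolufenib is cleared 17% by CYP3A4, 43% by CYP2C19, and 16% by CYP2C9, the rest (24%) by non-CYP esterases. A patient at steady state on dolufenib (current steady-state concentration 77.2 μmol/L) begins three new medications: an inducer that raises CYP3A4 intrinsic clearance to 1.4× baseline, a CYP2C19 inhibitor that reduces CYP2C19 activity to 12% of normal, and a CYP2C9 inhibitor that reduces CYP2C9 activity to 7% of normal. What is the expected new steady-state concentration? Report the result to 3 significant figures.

The CYP3A4 pathway (17% of clearance) increases to 1.4× activity: 0.17 × 1.4 = 0.238.
The CYP2C19 pathway (43% of clearance) drops to 0.12× activity: 0.43 × 0.12 = 0.0516.
The CYP2C9 pathway (16% of clearance) falls to 0.07× activity: 0.16 × 0.07 = 0.0112.
Non-CYP routes (24%) are unchanged.
CL_new/CL_old = 0.238 + 0.0516 + 0.0112 + 0.24 = 0.5408.
Dividing the baseline by the relative clearance: 77.2 / 0.5408 = 143 μmol/L.

143 μmol/L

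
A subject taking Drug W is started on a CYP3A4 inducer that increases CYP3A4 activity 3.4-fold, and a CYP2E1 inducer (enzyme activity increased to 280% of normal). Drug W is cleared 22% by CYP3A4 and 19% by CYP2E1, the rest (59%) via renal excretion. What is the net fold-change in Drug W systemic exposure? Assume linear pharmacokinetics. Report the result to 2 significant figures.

0.53

The CYP3A4 pathway (22% of clearance) is boosted to 3.4× activity: 0.22 × 3.4 = 0.748.
The CYP2E1 pathway (19% of clearance) is boosted to 2.8× activity: 0.19 × 2.8 = 0.532.
Non-CYP routes (59%) are unchanged.
New clearance relative to baseline: 0.748 + 0.532 + 0.59 = 1.87.
Because systemic exposure varies inversely with clearance, the combined effect is 1 / 1.87 = 0.53.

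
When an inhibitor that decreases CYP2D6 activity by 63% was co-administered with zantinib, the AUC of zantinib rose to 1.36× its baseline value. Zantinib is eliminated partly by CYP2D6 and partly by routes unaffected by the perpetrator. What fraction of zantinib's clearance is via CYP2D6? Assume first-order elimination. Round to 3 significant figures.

0.420

Write x for the fraction cleared via CYP2D6. The observed AUC change means clearance fell to 1/1.36 = 0.7353 of baseline.
Setting x·0.37 + (1 − x) = 0.7353 and solving: x = (0.7353 − 1)/(0.37 − 1) = 0.420.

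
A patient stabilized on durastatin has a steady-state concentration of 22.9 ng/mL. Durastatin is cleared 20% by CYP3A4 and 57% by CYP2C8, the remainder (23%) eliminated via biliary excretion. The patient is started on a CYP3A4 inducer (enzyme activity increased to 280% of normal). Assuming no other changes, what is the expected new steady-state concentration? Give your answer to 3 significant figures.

16.8 ng/mL

CYP3A4: 0.2 × 2.8 = 0.56
CYP2C8: 0.57 (unchanged)
Other: 0.23 (unchanged)
Relative clearance = 0.56 + 0.57 + 0.23 = 1.36.
Steady-state concentration ∝ 1/CL, so new value = 22.9 / 1.36 = 16.8 ng/mL.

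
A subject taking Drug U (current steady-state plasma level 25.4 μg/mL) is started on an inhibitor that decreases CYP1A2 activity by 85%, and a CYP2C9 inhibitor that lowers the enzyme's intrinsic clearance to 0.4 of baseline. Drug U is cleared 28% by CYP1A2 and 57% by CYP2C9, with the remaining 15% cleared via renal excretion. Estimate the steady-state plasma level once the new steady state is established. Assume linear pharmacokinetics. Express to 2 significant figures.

The CYP1A2 pathway (28% of clearance) is reduced to 0.15× activity: 0.28 × 0.15 = 0.042.
The CYP2C9 pathway (57% of clearance) falls to 0.4× activity: 0.57 × 0.4 = 0.228.
The remaining 15% of clearance is unaffected.
CL_new/CL_old = 0.042 + 0.228 + 0.15 = 0.42.
New steady-state plasma level = 25.4 / 0.42 = 60 μg/mL (concentration scales inversely with clearance).

60 μg/mL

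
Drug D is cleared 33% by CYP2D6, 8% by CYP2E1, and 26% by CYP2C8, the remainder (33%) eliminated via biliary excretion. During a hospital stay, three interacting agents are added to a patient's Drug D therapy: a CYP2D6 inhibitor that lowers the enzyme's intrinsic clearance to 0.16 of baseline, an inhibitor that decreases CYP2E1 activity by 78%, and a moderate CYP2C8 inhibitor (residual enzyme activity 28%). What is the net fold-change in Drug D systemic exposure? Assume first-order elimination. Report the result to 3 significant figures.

The CYP2D6 pathway (33% of clearance) drops to 0.16× activity: 0.33 × 0.16 = 0.0528.
The CYP2E1 pathway (8% of clearance) drops to 0.22× activity: 0.08 × 0.22 = 0.0176.
The CYP2C8 pathway (26% of clearance) drops to 0.28× activity: 0.26 × 0.28 = 0.0728.
Non-CYP routes (33%) are unchanged.
Relative clearance = 0.0528 + 0.0176 + 0.0728 + 0.33 = 0.4732.
Because systemic exposure varies inversely with clearance, the combined effect is 1 / 0.4732 = 2.11.

2.11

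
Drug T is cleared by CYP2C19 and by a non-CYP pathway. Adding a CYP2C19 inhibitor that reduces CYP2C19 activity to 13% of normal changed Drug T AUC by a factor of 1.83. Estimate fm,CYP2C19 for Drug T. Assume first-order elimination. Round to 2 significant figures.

0.52

CL'/CL = 1 / 1.83 = 0.5464
0.13·fm + (1 − fm) = 0.5464
fm = (0.5464 − 1) / (0.13 − 1) = 0.52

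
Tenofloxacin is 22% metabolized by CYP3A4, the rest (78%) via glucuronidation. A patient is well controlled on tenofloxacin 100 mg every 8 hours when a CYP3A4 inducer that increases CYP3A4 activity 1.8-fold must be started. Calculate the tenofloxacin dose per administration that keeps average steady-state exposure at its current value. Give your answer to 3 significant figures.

The CYP3A4 pathway (22% of clearance) rises to 1.8× activity: 0.22 × 1.8 = 0.396.
The remaining 78% of clearance is unaffected.
CL_new/CL_old = 0.396 + 0.78 = 1.176.
Css,avg = (dose rate)/CL, so holding Css fixed requires dose ∝ CL: 100 × 1.176 = 118 mg.

118 mg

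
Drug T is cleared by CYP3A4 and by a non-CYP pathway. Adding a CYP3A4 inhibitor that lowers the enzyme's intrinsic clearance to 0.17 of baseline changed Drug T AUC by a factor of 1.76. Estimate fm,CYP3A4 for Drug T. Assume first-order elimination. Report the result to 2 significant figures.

0.52

Call the CYP3A4 fraction fm. After the interaction, CL_new/CL_old = fm × 0.17 + (1 − fm).
AUC ratio = 1 / (new CL fraction), so new CL fraction = 1 / 1.76 = 0.5682.
fm × 0.17 + 1 − fm = 0.5682  ⇒  fm × (0.17 − 1) = −0.4318  ⇒  fm = 0.52.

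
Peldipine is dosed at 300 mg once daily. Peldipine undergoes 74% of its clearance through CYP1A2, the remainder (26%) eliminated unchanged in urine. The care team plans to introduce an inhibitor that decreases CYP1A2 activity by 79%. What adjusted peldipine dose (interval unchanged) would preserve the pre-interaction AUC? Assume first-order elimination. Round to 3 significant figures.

125 mg

CYP1A2: 0.74 × 0.21 = 0.1554
Other: 0.26 (unchanged)
CL_new/CL_old = 0.1554 + 0.26 = 0.4154.
Exposure is unchanged when dose changes in proportion to clearance. New dose = 300 mg × 0.4154 = 125 mg.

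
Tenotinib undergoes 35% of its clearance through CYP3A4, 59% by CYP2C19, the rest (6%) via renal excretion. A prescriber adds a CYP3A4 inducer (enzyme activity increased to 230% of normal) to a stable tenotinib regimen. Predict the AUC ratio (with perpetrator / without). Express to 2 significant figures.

The CYP3A4 pathway (35% of clearance) rises to 2.3× activity: 0.35 × 2.3 = 0.805.
CYP2C19 (59%) and the residual 6% are unaffected.
New clearance relative to baseline: 0.805 + 0.59 + 0.06 = 1.455.
AUC ratio = CL_old/CL_new = 1 / 1.455 = 0.69.

0.69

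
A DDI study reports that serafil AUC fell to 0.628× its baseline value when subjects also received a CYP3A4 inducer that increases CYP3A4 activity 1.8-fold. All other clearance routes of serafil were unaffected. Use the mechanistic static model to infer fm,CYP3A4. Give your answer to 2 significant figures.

0.74

CL'/CL = 1 / 0.628 = 1.592
1.8·fm + (1 − fm) = 1.592
fm = (1.592 − 1) / (1.8 − 1) = 0.74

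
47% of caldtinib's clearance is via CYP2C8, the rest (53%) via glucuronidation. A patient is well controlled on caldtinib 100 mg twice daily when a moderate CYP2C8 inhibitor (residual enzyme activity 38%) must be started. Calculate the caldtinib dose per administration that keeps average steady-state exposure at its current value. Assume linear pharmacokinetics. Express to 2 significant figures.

CYP2C8: 0.47 × 0.38 = 0.1786
Other: 0.53 (unchanged)
New clearance relative to baseline: 0.1786 + 0.53 = 0.7086.
Css,avg = (dose rate)/CL, so holding Css fixed requires dose ∝ CL: 100 × 0.7086 = 71 mg.

71 mg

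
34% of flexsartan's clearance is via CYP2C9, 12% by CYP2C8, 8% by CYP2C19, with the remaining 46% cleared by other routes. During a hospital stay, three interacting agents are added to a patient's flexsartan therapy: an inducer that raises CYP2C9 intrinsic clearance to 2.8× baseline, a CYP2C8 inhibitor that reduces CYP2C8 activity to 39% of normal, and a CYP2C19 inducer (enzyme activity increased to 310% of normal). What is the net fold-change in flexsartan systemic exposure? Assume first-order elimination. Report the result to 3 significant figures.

The CYP2C9 pathway (34% of clearance) is boosted to 2.8× activity: 0.34 × 2.8 = 0.952.
The CYP2C8 pathway (12% of clearance) falls to 0.39× activity: 0.12 × 0.39 = 0.0468.
The CYP2C19 pathway (8% of clearance) increases to 3.1× activity: 0.08 × 3.1 = 0.248.
The remaining 46% of clearance is unaffected.
New clearance relative to baseline: 0.952 + 0.0468 + 0.248 + 0.46 = 1.7068.
Systemic exposure ∝ 1/CL: fold-change = 1 / 1.7068 = 0.586.

0.586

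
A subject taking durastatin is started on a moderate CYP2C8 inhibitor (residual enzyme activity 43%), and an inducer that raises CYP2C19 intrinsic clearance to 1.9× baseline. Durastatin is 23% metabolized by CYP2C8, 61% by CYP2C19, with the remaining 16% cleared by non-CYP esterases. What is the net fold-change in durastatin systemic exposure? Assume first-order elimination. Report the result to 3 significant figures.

0.705

CYP2C8: 0.23 × 0.43 = 0.0989
CYP2C19: 0.61 × 1.9 = 1.159
Other: 0.16 (unchanged)
Relative clearance = 0.0989 + 1.159 + 0.16 = 1.4179.
Because systemic exposure varies inversely with clearance, the combined effect is 1 / 1.4179 = 0.705.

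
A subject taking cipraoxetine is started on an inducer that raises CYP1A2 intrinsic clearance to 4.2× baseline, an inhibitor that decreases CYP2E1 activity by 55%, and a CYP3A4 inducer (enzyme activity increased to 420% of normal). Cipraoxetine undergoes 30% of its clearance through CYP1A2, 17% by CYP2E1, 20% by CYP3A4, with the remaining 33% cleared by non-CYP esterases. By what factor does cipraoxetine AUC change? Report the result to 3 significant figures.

0.399

The CYP1A2 pathway (30% of clearance) increases to 4.2× activity: 0.3 × 4.2 = 1.26.
The CYP2E1 pathway (17% of clearance) falls to 0.45× activity: 0.17 × 0.45 = 0.0765.
The CYP3A4 pathway (20% of clearance) increases to 4.2× activity: 0.2 × 4.2 = 0.84.
The remaining 33% of clearance is unaffected.
New clearance relative to baseline: 1.26 + 0.0765 + 0.84 + 0.33 = 2.5065.
AUC ∝ 1/CL: fold-change = 1 / 2.5065 = 0.399.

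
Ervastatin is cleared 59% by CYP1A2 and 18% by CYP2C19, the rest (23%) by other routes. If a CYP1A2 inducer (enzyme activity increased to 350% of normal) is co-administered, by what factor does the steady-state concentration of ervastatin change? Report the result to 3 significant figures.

0.404

CYP1A2: 0.59 × 3.5 = 2.065
CYP2C19: 0.18 (unchanged)
Other: 0.23 (unchanged)
CL_new/CL_old = 2.065 + 0.18 + 0.23 = 2.475.
Steady-state concentration is inversely proportional to clearance, so the fold-change is 1 / 2.475 = 0.404.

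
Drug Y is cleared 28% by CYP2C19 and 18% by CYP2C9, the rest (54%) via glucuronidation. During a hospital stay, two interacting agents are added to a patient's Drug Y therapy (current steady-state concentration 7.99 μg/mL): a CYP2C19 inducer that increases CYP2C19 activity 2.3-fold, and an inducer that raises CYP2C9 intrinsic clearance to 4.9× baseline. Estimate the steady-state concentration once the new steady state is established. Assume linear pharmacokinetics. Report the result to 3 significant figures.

3.87 μg/mL

The CYP2C19 pathway (28% of clearance) is boosted to 2.3× activity: 0.28 × 2.3 = 0.644.
The CYP2C9 pathway (18% of clearance) rises to 4.9× activity: 0.18 × 4.9 = 0.882.
The remaining 54% of clearance is unaffected.
Relative clearance = 0.644 + 0.882 + 0.54 = 2.066.
Steady-state concentration ∝ 1/CL: new value = 7.99 / 2.066 = 3.87 μg/mL.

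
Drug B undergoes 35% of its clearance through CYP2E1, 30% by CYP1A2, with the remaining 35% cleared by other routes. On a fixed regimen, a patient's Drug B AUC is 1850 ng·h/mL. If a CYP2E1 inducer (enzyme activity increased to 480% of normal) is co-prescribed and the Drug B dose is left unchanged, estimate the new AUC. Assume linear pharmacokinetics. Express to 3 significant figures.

794 ng·h/mL

The CYP2E1 pathway (35% of clearance) increases to 4.8× activity: 0.35 × 4.8 = 1.68.
CYP1A2 (30%) and the residual 35% are unaffected.
Relative clearance = 1.68 + 0.3 + 0.35 = 2.33.
New AUC = baseline ÷ relative clearance = 1850 / 2.33 = 794 ng·h/mL.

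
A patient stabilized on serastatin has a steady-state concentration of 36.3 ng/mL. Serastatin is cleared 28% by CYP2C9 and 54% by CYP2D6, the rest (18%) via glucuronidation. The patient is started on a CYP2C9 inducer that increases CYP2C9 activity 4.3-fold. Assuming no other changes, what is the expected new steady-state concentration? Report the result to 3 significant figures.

CYP2C9: 0.28 × 4.3 = 1.204
CYP2D6: 0.54 (unchanged)
Other: 0.18 (unchanged)
CL_new/CL_old = 1.204 + 0.54 + 0.18 = 1.924.
With dosing unchanged, steady-state concentration scales as 1/CL: 36.3 / 1.924 = 18.9 ng/mL.

18.9 ng/mL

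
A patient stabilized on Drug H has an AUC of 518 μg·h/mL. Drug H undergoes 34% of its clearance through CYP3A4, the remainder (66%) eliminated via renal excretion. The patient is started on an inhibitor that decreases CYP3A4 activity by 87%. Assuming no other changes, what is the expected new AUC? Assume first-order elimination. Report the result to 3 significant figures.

CYP3A4: 0.34 × 0.13 = 0.0442
Other: 0.66 (unchanged)
Relative clearance = 0.0442 + 0.66 = 0.7042.
AUC ∝ 1/CL, so new value = 518 / 0.7042 = 736 μg·h/mL.

736 μg·h/mL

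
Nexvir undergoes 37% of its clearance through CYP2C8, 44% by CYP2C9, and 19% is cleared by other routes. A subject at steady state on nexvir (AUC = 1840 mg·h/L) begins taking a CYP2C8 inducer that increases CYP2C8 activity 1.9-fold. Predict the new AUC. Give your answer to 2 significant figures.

1.4 × 10³ mg·h/L

The CYP2C8 pathway (37% of clearance) rises to 1.9× activity: 0.37 × 1.9 = 0.703.
CYP2C9 (44%) and the residual 19% are unaffected.
New clearance relative to baseline: 0.703 + 0.44 + 0.19 = 1.333.
With dosing unchanged, AUC scales as 1/CL: 1840 / 1.333 = 1.4 × 10³ mg·h/L.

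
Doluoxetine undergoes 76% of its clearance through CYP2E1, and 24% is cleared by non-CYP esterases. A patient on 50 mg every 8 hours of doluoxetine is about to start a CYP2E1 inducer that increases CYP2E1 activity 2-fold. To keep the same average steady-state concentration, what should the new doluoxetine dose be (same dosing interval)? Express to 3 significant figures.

88.0 mg

The CYP2E1 pathway (76% of clearance) is boosted to 2× activity: 0.76 × 2 = 1.52.
The remaining 24% of clearance is unaffected.
New clearance relative to baseline: 1.52 + 0.24 = 1.76.
Exposure is unchanged when dose changes in proportion to clearance. New dose = 50 mg × 1.76 = 88.0 mg.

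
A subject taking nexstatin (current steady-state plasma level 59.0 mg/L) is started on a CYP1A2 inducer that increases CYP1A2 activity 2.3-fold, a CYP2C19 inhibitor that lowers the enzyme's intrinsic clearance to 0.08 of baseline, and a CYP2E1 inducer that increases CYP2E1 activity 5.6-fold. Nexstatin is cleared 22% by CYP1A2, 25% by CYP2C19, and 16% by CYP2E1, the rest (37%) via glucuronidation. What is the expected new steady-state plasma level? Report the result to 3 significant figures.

CYP1A2: 0.22 × 2.3 = 0.506
CYP2C19: 0.25 × 0.08 = 0.02
CYP2E1: 0.16 × 5.6 = 0.896
Other: 0.37 (unchanged)
CL_new/CL_old = 0.506 + 0.02 + 0.896 + 0.37 = 1.792.
Dividing the baseline by the relative clearance: 59.0 / 1.792 = 32.9 mg/L.

32.9 mg/L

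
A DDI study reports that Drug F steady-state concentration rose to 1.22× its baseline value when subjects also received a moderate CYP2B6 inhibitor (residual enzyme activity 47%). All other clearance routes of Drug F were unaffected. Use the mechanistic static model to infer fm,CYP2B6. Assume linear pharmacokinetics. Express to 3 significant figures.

0.340

Let x = fm,CYP2B6. Because steady-state concentration ∝ 1/CL, relative clearance fell to 1/1.22 = 0.8197.
Setting x·0.47 + (1 − x) = 0.8197 and solving: x = (0.8197 − 1)/(0.47 − 1) = 0.340.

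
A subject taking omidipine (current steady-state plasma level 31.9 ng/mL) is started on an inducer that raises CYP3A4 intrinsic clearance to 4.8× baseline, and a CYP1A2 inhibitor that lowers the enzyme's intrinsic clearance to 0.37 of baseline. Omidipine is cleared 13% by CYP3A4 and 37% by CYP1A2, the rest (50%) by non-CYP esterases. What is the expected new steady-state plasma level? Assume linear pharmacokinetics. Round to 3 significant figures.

25.3 ng/mL

CYP3A4: 0.13 × 4.8 = 0.624
CYP1A2: 0.37 × 0.37 = 0.1369
Other: 0.5 (unchanged)
Relative clearance = 0.624 + 0.1369 + 0.5 = 1.2609.
New steady-state plasma level = 31.9 / 1.2609 = 25.3 ng/mL (concentration scales inversely with clearance).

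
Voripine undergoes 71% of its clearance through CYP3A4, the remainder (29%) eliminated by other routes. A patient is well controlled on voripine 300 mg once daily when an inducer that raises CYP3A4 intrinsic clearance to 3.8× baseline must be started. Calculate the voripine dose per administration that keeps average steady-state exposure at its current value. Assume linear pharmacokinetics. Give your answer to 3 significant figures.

The CYP3A4 pathway (71% of clearance) increases to 3.8× activity: 0.71 × 3.8 = 2.698.
The remaining 29% of clearance is unaffected.
Relative clearance = 2.698 + 0.29 = 2.988.
Exposure is unchanged when dose changes in proportion to clearance. New dose = 300 mg × 2.988 = 896 mg.

896 mg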